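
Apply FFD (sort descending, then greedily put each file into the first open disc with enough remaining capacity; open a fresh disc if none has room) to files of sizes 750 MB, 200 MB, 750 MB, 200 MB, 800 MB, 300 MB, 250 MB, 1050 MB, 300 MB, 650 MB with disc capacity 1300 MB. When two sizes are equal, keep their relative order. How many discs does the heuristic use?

5

Sorted descending: 1050, 800, 750, 750, 650, 300, 300, 250, 200, 200.
  1050 → disc 1 (new)  [load 1050/1300]
  800 → disc 2 (new)  [load 800/1300]
  750 → disc 3 (new)  [load 750/1300]
  750 → disc 4 (new)  [load 750/1300]
  650 → disc 5 (new)  [load 650/1300]
  300 → disc 2  [load 1100/1300]
  300 → disc 3  [load 1050/1300]
  250 → disc 1  [load 1300/1300]
  200 → disc 2  [load 1300/1300]
  200 → disc 3  [load 1250/1300]
5 discs opened.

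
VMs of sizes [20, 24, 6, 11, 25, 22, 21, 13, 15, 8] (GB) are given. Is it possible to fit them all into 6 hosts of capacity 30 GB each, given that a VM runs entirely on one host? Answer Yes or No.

Total = 165 GB; ⌈165/30⌉ = 6.
The bound of 6 does not rule out 6, but exhaustive search shows no assignment into 6 hosts of capacity 30 GB exists — the minimum is 7.

No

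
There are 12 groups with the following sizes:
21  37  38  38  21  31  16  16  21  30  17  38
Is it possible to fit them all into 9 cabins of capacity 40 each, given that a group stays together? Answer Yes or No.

A valid assignment using 9 cabins:
  cabin 1: 38 = 38
  cabin 2: 38 = 38
  cabin 3: 38 = 38
  cabin 4: 37 = 37
  cabin 5: 31 = 31
  cabin 6: 30 = 30
  cabin 7: 21 + 17 = 38
  cabin 8: 21 + 16 = 37
  cabin 9: 21 + 16 = 37
Every load is within 40, so 9 cabins suffice.

Yes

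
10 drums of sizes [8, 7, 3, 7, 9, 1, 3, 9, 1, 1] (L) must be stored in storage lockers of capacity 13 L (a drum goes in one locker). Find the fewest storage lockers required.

Total = 9 + 9 + 8 + 7 + 7 + 3 + 3 + 1 + 1 + 1 = 49 L.
Lower bound: ⌈49/13⌉ = 4 storage lockers.
Also, 5 drums each exceed 13/2 L, and no two of those can share a locker, so at least 5 storage lockers are needed.
A packing using 5 storage lockers:
  locker 1: 9 + 3 + 1 = 13
  locker 2: 9 + 3 + 1 = 13
  locker 3: 8 + 1 = 9
  locker 4: 7 = 7
  locker 5: 7 = 7
This matches the lower bound, so 5 is optimal.

5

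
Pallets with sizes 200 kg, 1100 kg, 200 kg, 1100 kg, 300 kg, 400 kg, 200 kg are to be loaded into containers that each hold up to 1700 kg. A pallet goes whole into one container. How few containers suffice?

3

Total = 1100 + 1100 + 400 + 300 + 200 + 200 + 200 = 3500 kg.
Lower bound: ⌈3500/1700⌉ = 3 containers.
A packing using 3 containers:
  container 1: 1100 + 400 + 200 = 1700
  container 2: 1100 + 300 + 200 = 1600
  container 3: 200 = 200
This matches the lower bound, so 3 is optimal.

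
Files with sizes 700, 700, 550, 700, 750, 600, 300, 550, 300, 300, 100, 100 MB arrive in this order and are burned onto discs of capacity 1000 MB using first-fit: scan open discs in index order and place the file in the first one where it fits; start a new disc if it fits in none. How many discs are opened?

7

  700 → disc 1 (new)  [load 700/1000]
  700 → disc 2 (new)  [load 700/1000]
  550 → disc 3 (new)  [load 550/1000]
  700 → disc 4 (new)  [load 700/1000]
  750 → disc 5 (new)  [load 750/1000]
  600 → disc 6 (new)  [load 600/1000]
  300 → disc 1  [load 1000/1000]
  550 → disc 7 (new)  [load 550/1000]
  300 → disc 2  [load 1000/1000]
  300 → disc 3  [load 850/1000]
  100 → disc 3  [load 950/1000]
  100 → disc 4  [load 800/1000]
7 discs opened.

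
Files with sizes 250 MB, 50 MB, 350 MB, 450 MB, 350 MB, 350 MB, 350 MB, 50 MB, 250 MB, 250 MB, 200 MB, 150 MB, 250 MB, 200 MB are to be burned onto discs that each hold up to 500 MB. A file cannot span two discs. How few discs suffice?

8

Total = 450 + 350 + 350 + 350 + 350 + 250 + 250 + 250 + 250 + 200 + 200 + 150 + 50 + 50 = 3500 MB.
Lower bound: ⌈3500/500⌉ = 7 discs.
A packing using 8 discs:
  disc 1: 450 + 50 = 500
  disc 2: 350 + 150 = 500
  disc 3: 350 + 50 = 400
  disc 4: 350 = 350
  disc 5: 350 = 350
  disc 6: 250 + 250 = 500
  disc 7: 250 + 250 = 500
  disc 8: 200 + 200 = 400
No arrangement into 7 discs stays within capacity, so 8 is optimal.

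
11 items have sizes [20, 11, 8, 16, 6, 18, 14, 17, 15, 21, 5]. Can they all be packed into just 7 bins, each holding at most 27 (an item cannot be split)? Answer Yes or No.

Yes

A valid assignment using 7 bins:
  bin 1: 21 + 6 = 27
  bin 2: 20 + 5 = 25
  bin 3: 18 + 8 = 26
  bin 4: 17 = 17
  bin 5: 16 + 11 = 27
  bin 6: 15 = 15
  bin 7: 14 = 14
Every load is within 27, so 7 bins suffice.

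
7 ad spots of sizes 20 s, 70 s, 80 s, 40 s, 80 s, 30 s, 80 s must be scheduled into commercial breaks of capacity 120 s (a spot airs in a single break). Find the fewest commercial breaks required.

Total = 80 + 80 + 80 + 70 + 40 + 30 + 20 = 400 s.
Lower bound: ⌈400/120⌉ = 4 commercial breaks.
A packing using 4 commercial breaks:
  break 1: 80 + 40 = 120
  break 2: 80 + 30 = 110
  break 3: 80 + 20 = 100
  break 4: 70 = 70
This matches the lower bound, so 4 is optimal.

4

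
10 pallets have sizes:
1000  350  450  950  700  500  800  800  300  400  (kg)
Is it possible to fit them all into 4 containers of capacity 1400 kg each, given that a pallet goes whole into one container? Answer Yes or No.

No

Total = 6250 kg; ⌈6250/1400⌉ = 5.
At least 5 containers are required, but only 4 are allowed.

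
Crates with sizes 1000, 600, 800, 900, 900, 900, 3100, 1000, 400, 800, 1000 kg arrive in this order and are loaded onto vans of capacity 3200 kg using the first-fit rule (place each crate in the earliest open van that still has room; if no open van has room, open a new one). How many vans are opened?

  1000 → van 1 (new)  [load 1000/3200]
  600 → van 1  [load 1600/3200]
  800 → van 1  [load 2400/3200]
  900 → van 2 (new)  [load 900/3200]
  900 → van 2  [load 1800/3200]
  900 → van 2  [load 2700/3200]
  3100 → van 3 (new)  [load 3100/3200]
  1000 → van 4 (new)  [load 1000/3200]
  400 → van 1  [load 2800/3200]
  800 → van 4  [load 1800/3200]
  1000 → van 4  [load 2800/3200]
4 vans opened.

4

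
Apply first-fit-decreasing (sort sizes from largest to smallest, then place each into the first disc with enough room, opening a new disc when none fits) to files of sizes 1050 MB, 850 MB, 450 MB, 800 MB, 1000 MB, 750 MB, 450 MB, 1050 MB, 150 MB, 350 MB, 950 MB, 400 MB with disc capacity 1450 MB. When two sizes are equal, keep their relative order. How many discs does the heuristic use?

7

Sorted descending: 1050, 1050, 1000, 950, 850, 800, 750, 450, 450, 400, 350, 150.
  1050 → disc 1 (new)  [load 1050/1450]
  1050 → disc 2 (new)  [load 1050/1450]
  1000 → disc 3 (new)  [load 1000/1450]
  950 → disc 4 (new)  [load 950/1450]
  850 → disc 5 (new)  [load 850/1450]
  800 → disc 6 (new)  [load 800/1450]
  750 → disc 7 (new)  [load 750/1450]
  450 → disc 3  [load 1450/1450]
  450 → disc 4  [load 1400/1450]
  400 → disc 1  [load 1450/1450]
  350 → disc 2  [load 1400/1450]
  150 → disc 5  [load 1000/1450]
7 discs opened.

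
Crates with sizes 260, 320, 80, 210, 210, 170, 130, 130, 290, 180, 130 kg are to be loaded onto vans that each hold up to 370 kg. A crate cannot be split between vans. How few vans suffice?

Total = 320 + 290 + 260 + 210 + 210 + 180 + 170 + 130 + 130 + 130 + 80 = 2110 kg.
Lower bound: ⌈2110/370⌉ = 6 vans.
A packing using 7 vans:
  van 1: 320 = 320
  van 2: 290 + 80 = 370
  van 3: 260 = 260
  van 4: 210 + 130 = 340
  van 5: 210 + 130 = 340
  van 6: 180 + 170 = 350
  van 7: 130 = 130
No arrangement into 6 vans stays within capacity, so 7 is optimal.

7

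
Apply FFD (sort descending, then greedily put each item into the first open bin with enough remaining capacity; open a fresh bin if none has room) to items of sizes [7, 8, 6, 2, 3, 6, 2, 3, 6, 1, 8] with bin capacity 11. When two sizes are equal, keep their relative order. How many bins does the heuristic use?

Sorted descending: 8, 8, 7, 6, 6, 6, 3, 3, 2, 2, 1.
  8 → bin 1 (new)  [load 8/11]
  8 → bin 2 (new)  [load 8/11]
  7 → bin 3 (new)  [load 7/11]
  6 → bin 4 (new)  [load 6/11]
  6 → bin 5 (new)  [load 6/11]
  6 → bin 6 (new)  [load 6/11]
  3 → bin 1  [load 11/11]
  3 → bin 2  [load 11/11]
  2 → bin 3  [load 9/11]
  2 → bin 3  [load 11/11]
  1 → bin 4  [load 7/11]
6 bins opened.

6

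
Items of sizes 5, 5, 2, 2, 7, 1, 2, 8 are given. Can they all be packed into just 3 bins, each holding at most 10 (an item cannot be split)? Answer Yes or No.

Total = 32; ⌈32/10⌉ = 4.
At least 4 bins are required, but only 3 are allowed.

No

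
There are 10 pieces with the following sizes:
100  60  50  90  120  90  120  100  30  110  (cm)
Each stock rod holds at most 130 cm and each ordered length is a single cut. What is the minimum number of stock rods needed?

8

Total = 120 + 120 + 110 + 100 + 100 + 90 + 90 + 60 + 50 + 30 = 870 cm.
Lower bound: ⌈870/130⌉ = 7 stock rods.
A packing using 8 stock rods:
  stock rod 1: 120 = 120
  stock rod 2: 120 = 120
  stock rod 3: 110 = 110
  stock rod 4: 100 + 30 = 130
  stock rod 5: 100 = 100
  stock rod 6: 90 = 90
  stock rod 7: 90 = 90
  stock rod 8: 60 + 50 = 110
No arrangement into 7 stock rods stays within capacity, so 8 is optimal.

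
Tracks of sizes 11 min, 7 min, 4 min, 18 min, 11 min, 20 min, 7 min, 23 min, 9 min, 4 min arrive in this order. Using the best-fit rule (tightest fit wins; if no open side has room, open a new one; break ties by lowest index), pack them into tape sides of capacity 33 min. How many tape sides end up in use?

  11 → side 1 (new)  [load 11/33]
  7 → side 1  [load 18/33]
  4 → side 1  [load 22/33]
  18 → side 2 (new)  [load 18/33]
  11 → side 1  [load 33/33]
  20 → side 3 (new)  [load 20/33]
  7 → side 3  [load 27/33]
  23 → side 4 (new)  [load 23/33]
  9 → side 4  [load 32/33]
  4 → side 3  [load 31/33]
4 tape sides opened.

4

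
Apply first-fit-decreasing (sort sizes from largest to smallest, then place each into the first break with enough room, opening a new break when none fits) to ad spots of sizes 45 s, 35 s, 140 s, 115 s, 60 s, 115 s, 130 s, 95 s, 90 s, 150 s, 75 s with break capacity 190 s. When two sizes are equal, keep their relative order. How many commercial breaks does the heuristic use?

Sorted descending: 150, 140, 130, 115, 115, 95, 90, 75, 60, 45, 35.
  150 → break 1 (new)  [load 150/190]
  140 → break 2 (new)  [load 140/190]
  130 → break 3 (new)  [load 130/190]
  115 → break 4 (new)  [load 115/190]
  115 → break 5 (new)  [load 115/190]
  95 → break 6 (new)  [load 95/190]
  90 → break 6  [load 185/190]
  75 → break 4  [load 190/190]
  60 → break 3  [load 190/190]
  45 → break 2  [load 185/190]
  35 → break 1  [load 185/190]
6 commercial breaks opened.

6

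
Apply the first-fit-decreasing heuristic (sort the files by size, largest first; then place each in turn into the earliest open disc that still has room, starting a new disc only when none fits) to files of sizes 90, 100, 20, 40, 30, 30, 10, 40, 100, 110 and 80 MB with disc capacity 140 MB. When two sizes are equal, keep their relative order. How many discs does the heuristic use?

Sorted descending: 110, 100, 100, 90, 80, 40, 40, 30, 30, 20, 10.
  110 → disc 1 (new)  [load 110/140]
  100 → disc 2 (new)  [load 100/140]
  100 → disc 3 (new)  [load 100/140]
  90 → disc 4 (new)  [load 90/140]
  80 → disc 5 (new)  [load 80/140]
  40 → disc 2  [load 140/140]
  40 → disc 3  [load 140/140]
  30 → disc 1  [load 140/140]
  30 → disc 4  [load 120/140]
  20 → disc 4  [load 140/140]
  10 → disc 5  [load 90/140]
5 discs opened.

5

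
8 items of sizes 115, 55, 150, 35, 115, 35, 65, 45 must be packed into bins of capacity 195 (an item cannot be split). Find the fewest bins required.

Total = 150 + 115 + 115 + 65 + 55 + 45 + 35 + 35 = 615.
Lower bound: ⌈615/195⌉ = 4 bins.
A packing using 4 bins:
  bin 1: 150 + 45 = 195
  bin 2: 115 + 65 = 180
  bin 3: 115 + 55 = 170
  bin 4: 35 + 35 = 70
This matches the lower bound, so 4 is optimal.

4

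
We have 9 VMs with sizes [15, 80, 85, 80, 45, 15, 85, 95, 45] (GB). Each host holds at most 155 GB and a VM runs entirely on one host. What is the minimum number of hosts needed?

Total = 95 + 85 + 85 + 80 + 80 + 45 + 45 + 15 + 15 = 545 GB.
Lower bound: ⌈545/155⌉ = 4 hosts.
Also, 5 VMs each exceed 155/2 GB, and no two of those can share a host, so at least 5 hosts are needed.
A packing using 5 hosts:
  host 1: 95 + 45 + 15 = 155
  host 2: 85 + 45 + 15 = 145
  host 3: 85 = 85
  host 4: 80 = 80
  host 5: 80 = 80
This matches the lower bound, so 5 is optimal.

5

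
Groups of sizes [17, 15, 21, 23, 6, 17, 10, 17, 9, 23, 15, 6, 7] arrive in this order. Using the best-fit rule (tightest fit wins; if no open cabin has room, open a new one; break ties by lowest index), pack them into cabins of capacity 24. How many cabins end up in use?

  17 → cabin 1 (new)  [load 17/24]
  15 → cabin 2 (new)  [load 15/24]
  21 → cabin 3 (new)  [load 21/24]
  23 → cabin 4 (new)  [load 23/24]
  6 → cabin 1  [load 23/24]
  17 → cabin 5 (new)  [load 17/24]
  10 → cabin 6 (new)  [load 10/24]
  17 → cabin 7 (new)  [load 17/24]
  9 → cabin 2  [load 24/24]
  23 → cabin 8 (new)  [load 23/24]
  15 → cabin 9 (new)  [load 15/24]
  6 → cabin 5  [load 23/24]
  7 → cabin 7  [load 24/24]
9 cabins opened.

9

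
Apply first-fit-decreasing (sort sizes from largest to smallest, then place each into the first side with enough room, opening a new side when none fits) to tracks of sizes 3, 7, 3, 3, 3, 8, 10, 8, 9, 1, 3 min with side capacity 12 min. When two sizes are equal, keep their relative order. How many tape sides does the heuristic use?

6

Sorted descending: 10, 9, 8, 8, 7, 3, 3, 3, 3, 3, 1.
  10 → side 1 (new)  [load 10/12]
  9 → side 2 (new)  [load 9/12]
  8 → side 3 (new)  [load 8/12]
  8 → side 4 (new)  [load 8/12]
  7 → side 5 (new)  [load 7/12]
  3 → side 2  [load 12/12]
  3 → side 3  [load 11/12]
  3 → side 4  [load 11/12]
  3 → side 5  [load 10/12]
  3 → side 6 (new)  [load 3/12]
  1 → side 1  [load 11/12]
6 tape sides opened.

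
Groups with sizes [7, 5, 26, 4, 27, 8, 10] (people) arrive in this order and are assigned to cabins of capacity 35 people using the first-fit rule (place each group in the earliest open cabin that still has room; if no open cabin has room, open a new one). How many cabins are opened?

3

  7 → cabin 1 (new)  [load 7/35]
  5 → cabin 1  [load 12/35]
  26 → cabin 2 (new)  [load 26/35]
  4 → cabin 1  [load 16/35]
  27 → cabin 3 (new)  [load 27/35]
  8 → cabin 1  [load 24/35]
  10 → cabin 1  [load 34/35]
3 cabins opened.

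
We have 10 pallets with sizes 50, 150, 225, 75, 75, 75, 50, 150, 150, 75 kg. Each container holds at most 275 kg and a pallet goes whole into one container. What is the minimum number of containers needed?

5

Total = 225 + 150 + 150 + 150 + 75 + 75 + 75 + 75 + 50 + 50 = 1075 kg.
Lower bound: ⌈1075/275⌉ = 4 containers.
A packing using 5 containers:
  container 1: 225 + 50 = 275
  container 2: 150 + 75 + 50 = 275
  container 3: 150 + 75 = 225
  container 4: 150 + 75 = 225
  container 5: 75 = 75
No arrangement into 4 containers stays within capacity, so 5 is optimal.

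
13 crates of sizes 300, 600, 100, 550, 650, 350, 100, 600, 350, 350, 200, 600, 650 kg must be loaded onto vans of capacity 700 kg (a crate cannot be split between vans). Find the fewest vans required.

9

Total = 650 + 650 + 600 + 600 + 600 + 550 + 350 + 350 + 350 + 300 + 200 + 100 + 100 = 5400 kg.
Lower bound: ⌈5400/700⌉ = 8 vans.
A packing using 9 vans:
  van 1: 650 = 650
  van 2: 650 = 650
  van 3: 600 + 100 = 700
  van 4: 600 + 100 = 700
  van 5: 600 = 600
  van 6: 550 = 550
  van 7: 350 + 350 = 700
  van 8: 350 + 300 = 650
  van 9: 200 = 200
No arrangement into 8 vans stays within capacity, so 9 is optimal.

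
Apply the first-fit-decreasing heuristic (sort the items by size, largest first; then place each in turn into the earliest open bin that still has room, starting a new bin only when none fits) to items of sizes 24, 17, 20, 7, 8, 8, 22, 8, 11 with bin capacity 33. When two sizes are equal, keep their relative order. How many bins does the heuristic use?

Sorted descending: 24, 22, 20, 17, 11, 8, 8, 8, 7.
  24 → bin 1 (new)  [load 24/33]
  22 → bin 2 (new)  [load 22/33]
  20 → bin 3 (new)  [load 20/33]
  17 → bin 4 (new)  [load 17/33]
  11 → bin 2  [load 33/33]
  8 → bin 1  [load 32/33]
  8 → bin 3  [load 28/33]
  8 → bin 4  [load 25/33]
  7 → bin 4  [load 32/33]
4 bins opened.

4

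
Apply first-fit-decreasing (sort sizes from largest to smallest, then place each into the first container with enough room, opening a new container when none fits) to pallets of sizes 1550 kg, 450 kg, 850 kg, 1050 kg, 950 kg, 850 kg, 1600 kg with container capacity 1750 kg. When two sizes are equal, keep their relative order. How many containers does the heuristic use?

Sorted descending: 1600, 1550, 1050, 950, 850, 850, 450.
  1600 → container 1 (new)  [load 1600/1750]
  1550 → container 2 (new)  [load 1550/1750]
  1050 → container 3 (new)  [load 1050/1750]
  950 → container 4 (new)  [load 950/1750]
  850 → container 5 (new)  [load 850/1750]
  850 → container 5  [load 1700/1750]
  450 → container 3  [load 1500/1750]
5 containers opened.

5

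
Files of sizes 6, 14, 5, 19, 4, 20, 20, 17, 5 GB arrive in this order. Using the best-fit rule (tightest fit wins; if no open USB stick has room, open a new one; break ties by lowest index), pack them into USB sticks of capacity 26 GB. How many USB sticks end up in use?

5

  6 → USB stick 1 (new)  [load 6/26]
  14 → USB stick 1  [load 20/26]
  5 → USB stick 1  [load 25/26]
  19 → USB stick 2 (new)  [load 19/26]
  4 → USB stick 2  [load 23/26]
  20 → USB stick 3 (new)  [load 20/26]
  20 → USB stick 4 (new)  [load 20/26]
  17 → USB stick 5 (new)  [load 17/26]
  5 → USB stick 3  [load 25/26]
5 USB sticks opened.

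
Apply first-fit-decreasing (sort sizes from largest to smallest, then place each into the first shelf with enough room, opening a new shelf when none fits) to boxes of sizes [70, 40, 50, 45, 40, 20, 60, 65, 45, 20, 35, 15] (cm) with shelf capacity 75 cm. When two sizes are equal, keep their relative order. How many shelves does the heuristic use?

Sorted descending: 70, 65, 60, 50, 45, 45, 40, 40, 35, 20, 20, 15.
  70 → shelf 1 (new)  [load 70/75]
  65 → shelf 2 (new)  [load 65/75]
  60 → shelf 3 (new)  [load 60/75]
  50 → shelf 4 (new)  [load 50/75]
  45 → shelf 5 (new)  [load 45/75]
  45 → shelf 6 (new)  [load 45/75]
  40 → shelf 7 (new)  [load 40/75]
  40 → shelf 8 (new)  [load 40/75]
  35 → shelf 7  [load 75/75]
  20 → shelf 4  [load 70/75]
  20 → shelf 5  [load 65/75]
  15 → shelf 3  [load 75/75]
8 shelves opened.

8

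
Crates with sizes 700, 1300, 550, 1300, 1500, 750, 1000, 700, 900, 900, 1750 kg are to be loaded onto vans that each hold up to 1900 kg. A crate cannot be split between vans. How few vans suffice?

7

Total = 1750 + 1500 + 1300 + 1300 + 1000 + 900 + 900 + 750 + 700 + 700 + 550 = 11350 kg.
Lower bound: ⌈11350/1900⌉ = 6 vans.
A packing using 7 vans:
  van 1: 1750 = 1750
  van 2: 1500 = 1500
  van 3: 1300 + 550 = 1850
  van 4: 1300 = 1300
  van 5: 1000 + 900 = 1900
  van 6: 900 + 750 = 1650
  van 7: 700 + 700 = 1400
No arrangement into 6 vans stays within capacity, so 7 is optimal.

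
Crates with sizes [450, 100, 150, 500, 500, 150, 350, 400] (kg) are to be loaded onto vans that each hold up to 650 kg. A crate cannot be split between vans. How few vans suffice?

Total = 500 + 500 + 450 + 400 + 350 + 150 + 150 + 100 = 2600 kg.
Lower bound: ⌈2600/650⌉ = 4 vans.
Also, 5 crates each exceed 325 kg, and no two of those can share a van, so at least 5 vans are needed.
A packing using 5 vans:
  van 1: 500 + 150 = 650
  van 2: 500 + 150 = 650
  van 3: 450 + 100 = 550
  van 4: 400 = 400
  van 5: 350 = 350
This matches the lower bound, so 5 is optimal.

5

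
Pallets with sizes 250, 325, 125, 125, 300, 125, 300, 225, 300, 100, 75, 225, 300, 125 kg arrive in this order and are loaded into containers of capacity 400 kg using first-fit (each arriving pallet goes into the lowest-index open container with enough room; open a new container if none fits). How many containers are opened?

9

  250 → container 1 (new)  [load 250/400]
  325 → container 2 (new)  [load 325/400]
  125 → container 1  [load 375/400]
  125 → container 3 (new)  [load 125/400]
  300 → container 4 (new)  [load 300/400]
  125 → container 3  [load 250/400]
  300 → container 5 (new)  [load 300/400]
  225 → container 6 (new)  [load 225/400]
  300 → container 7 (new)  [load 300/400]
  100 → container 3  [load 350/400]
  75 → container 2  [load 400/400]
  225 → container 8 (new)  [load 225/400]
  300 → container 9 (new)  [load 300/400]
  125 → container 6  [load 350/400]
9 containers opened.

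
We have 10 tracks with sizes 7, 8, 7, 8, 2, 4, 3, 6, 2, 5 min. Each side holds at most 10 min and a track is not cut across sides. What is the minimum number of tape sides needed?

6

Total = 8 + 8 + 7 + 7 + 6 + 5 + 4 + 3 + 2 + 2 = 52 min.
Lower bound: ⌈52/10⌉ = 6 tape sides.
A packing using 6 tape sides:
  side 1: 8 + 2 = 10
  side 2: 8 + 2 = 10
  side 3: 7 + 3 = 10
  side 4: 7 = 7
  side 5: 6 + 4 = 10
  side 6: 5 = 5
This matches the lower bound, so 6 is optimal.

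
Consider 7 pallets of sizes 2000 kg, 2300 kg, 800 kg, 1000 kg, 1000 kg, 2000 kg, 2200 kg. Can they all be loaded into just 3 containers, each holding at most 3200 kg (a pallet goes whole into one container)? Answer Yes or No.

Total = 11300 kg; ⌈11300/3200⌉ = 4.
At least 4 containers are required, but only 3 are allowed.

No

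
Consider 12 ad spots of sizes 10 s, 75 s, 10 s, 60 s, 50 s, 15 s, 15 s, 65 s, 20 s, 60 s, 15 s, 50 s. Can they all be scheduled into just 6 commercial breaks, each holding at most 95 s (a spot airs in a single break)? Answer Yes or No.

Yes

A valid assignment using 6 commercial breaks:
  break 1: 75 + 20 = 95
  break 2: 65 + 15 + 15 = 95
  break 3: 60 + 15 + 10 + 10 = 95
  break 4: 60 = 60
  break 5: 50 = 50
  break 6: 50 = 50
Every load is within 95 s, so 6 commercial breaks suffice.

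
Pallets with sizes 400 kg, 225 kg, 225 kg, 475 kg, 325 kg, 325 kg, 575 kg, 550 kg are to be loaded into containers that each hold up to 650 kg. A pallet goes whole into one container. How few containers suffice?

Total = 575 + 550 + 475 + 400 + 325 + 325 + 225 + 225 = 3100 kg.
Lower bound: ⌈3100/650⌉ = 5 containers.
A packing using 6 containers:
  container 1: 575 = 575
  container 2: 550 = 550
  container 3: 475 = 475
  container 4: 400 + 225 = 625
  container 5: 325 + 325 = 650
  container 6: 225 = 225
No arrangement into 5 containers stays within capacity, so 6 is optimal.

6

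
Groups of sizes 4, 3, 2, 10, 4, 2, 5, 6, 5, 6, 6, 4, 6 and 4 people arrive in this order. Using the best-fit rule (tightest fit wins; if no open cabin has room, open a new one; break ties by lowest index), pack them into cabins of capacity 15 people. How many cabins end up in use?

5

  4 → cabin 1 (new)  [load 4/15]
  3 → cabin 1  [load 7/15]
  2 → cabin 1  [load 9/15]
  10 → cabin 2 (new)  [load 10/15]
  4 → cabin 2  [load 14/15]
  2 → cabin 1  [load 11/15]
  5 → cabin 3 (new)  [load 5/15]
  6 → cabin 3  [load 11/15]
  5 → cabin 4 (new)  [load 5/15]
  6 → cabin 4  [load 11/15]
  6 → cabin 5 (new)  [load 6/15]
  4 → cabin 1  [load 15/15]
  6 → cabin 5  [load 12/15]
  4 → cabin 3  [load 15/15]
5 cabins opened.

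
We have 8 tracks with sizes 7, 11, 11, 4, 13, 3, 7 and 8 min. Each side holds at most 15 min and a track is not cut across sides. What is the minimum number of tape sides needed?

5

Total = 13 + 11 + 11 + 8 + 7 + 7 + 4 + 3 = 64 min.
Lower bound: ⌈64/15⌉ = 5 tape sides.
A packing using 5 tape sides:
  side 1: 13 = 13
  side 2: 11 + 4 = 15
  side 3: 11 + 3 = 14
  side 4: 8 + 7 = 15
  side 5: 7 = 7
This matches the lower bound, so 5 is optimal.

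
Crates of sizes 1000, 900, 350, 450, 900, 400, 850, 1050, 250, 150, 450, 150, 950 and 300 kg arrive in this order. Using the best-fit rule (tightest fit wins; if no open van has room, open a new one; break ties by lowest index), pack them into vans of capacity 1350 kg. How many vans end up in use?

7

  1000 → van 1 (new)  [load 1000/1350]
  900 → van 2 (new)  [load 900/1350]
  350 → van 1  [load 1350/1350]
  450 → van 2  [load 1350/1350]
  900 → van 3 (new)  [load 900/1350]
  400 → van 3  [load 1300/1350]
  850 → van 4 (new)  [load 850/1350]
  1050 → van 5 (new)  [load 1050/1350]
  250 → van 5  [load 1300/1350]
  150 → van 4  [load 1000/1350]
  450 → van 6 (new)  [load 450/1350]
  150 → van 4  [load 1150/1350]
  950 → van 7 (new)  [load 950/1350]
  300 → van 7  [load 1250/1350]
7 vans opened.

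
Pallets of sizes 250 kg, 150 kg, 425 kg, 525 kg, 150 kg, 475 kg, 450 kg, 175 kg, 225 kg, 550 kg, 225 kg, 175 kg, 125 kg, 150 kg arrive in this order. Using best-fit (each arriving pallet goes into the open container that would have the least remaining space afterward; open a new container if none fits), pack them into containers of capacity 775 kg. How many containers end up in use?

  250 → container 1 (new)  [load 250/775]
  150 → container 1  [load 400/775]
  425 → container 2 (new)  [load 425/775]
  525 → container 3 (new)  [load 525/775]
  150 → container 3  [load 675/775]
  475 → container 4 (new)  [load 475/775]
  450 → container 5 (new)  [load 450/775]
  175 → container 4  [load 650/775]
  225 → container 5  [load 675/775]
  550 → container 6 (new)  [load 550/775]
  225 → container 6  [load 775/775]
  175 → container 2  [load 600/775]
  125 → container 4  [load 775/775]
  150 → container 2  [load 750/775]
6 containers opened.

6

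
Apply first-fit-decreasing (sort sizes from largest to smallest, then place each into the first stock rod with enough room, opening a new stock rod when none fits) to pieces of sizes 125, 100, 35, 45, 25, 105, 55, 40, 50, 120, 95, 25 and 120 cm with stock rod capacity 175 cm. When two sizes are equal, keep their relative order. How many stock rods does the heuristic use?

Sorted descending: 125, 120, 120, 105, 100, 95, 55, 50, 45, 40, 35, 25, 25.
  125 → stock rod 1 (new)  [load 125/175]
  120 → stock rod 2 (new)  [load 120/175]
  120 → stock rod 3 (new)  [load 120/175]
  105 → stock rod 4 (new)  [load 105/175]
  100 → stock rod 5 (new)  [load 100/175]
  95 → stock rod 6 (new)  [load 95/175]
  55 → stock rod 2  [load 175/175]
  50 → stock rod 1  [load 175/175]
  45 → stock rod 3  [load 165/175]
  40 → stock rod 4  [load 145/175]
  35 → stock rod 5  [load 135/175]
  25 → stock rod 4  [load 170/175]
  25 → stock rod 5  [load 160/175]
6 stock rods opened.

6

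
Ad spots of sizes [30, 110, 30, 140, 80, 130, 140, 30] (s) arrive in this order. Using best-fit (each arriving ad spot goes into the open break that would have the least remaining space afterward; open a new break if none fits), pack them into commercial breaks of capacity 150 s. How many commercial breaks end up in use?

5

  30 → break 1 (new)  [load 30/150]
  110 → break 1  [load 140/150]
  30 → break 2 (new)  [load 30/150]
  140 → break 3 (new)  [load 140/150]
  80 → break 2  [load 110/150]
  130 → break 4 (new)  [load 130/150]
  140 → break 5 (new)  [load 140/150]
  30 → break 2  [load 140/150]
5 commercial breaks opened.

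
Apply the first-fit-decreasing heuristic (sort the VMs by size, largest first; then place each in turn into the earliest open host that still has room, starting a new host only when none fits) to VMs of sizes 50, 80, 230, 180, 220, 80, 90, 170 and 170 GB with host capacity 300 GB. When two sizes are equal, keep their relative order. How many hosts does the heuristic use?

5

Sorted descending: 230, 220, 180, 170, 170, 90, 80, 80, 50.
  230 → host 1 (new)  [load 230/300]
  220 → host 2 (new)  [load 220/300]
  180 → host 3 (new)  [load 180/300]
  170 → host 4 (new)  [load 170/300]
  170 → host 5 (new)  [load 170/300]
  90 → host 3  [load 270/300]
  80 → host 2  [load 300/300]
  80 → host 4  [load 250/300]
  50 → host 1  [load 280/300]
5 hosts opened.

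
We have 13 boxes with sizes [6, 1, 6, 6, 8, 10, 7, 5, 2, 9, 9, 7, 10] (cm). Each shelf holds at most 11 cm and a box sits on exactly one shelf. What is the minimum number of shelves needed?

10

Total = 10 + 10 + 9 + 9 + 8 + 7 + 7 + 6 + 6 + 6 + 5 + 2 + 1 = 86 cm.
Lower bound: ⌈86/11⌉ = 8 shelves.
Also, 10 boxes each exceed 11/2 cm, and no two of those can share a shelf, so at least 10 shelves are needed.
A packing using 10 shelves:
  shelf 1: 10 + 1 = 11
  shelf 2: 10 = 10
  shelf 3: 9 + 2 = 11
  shelf 4: 9 = 9
  shelf 5: 8 = 8
  shelf 6: 7 = 7
  shelf 7: 7 = 7
  shelf 8: 6 + 5 = 11
  shelf 9: 6 = 6
  shelf 10: 6 = 6
This matches the lower bound, so 10 is optimal.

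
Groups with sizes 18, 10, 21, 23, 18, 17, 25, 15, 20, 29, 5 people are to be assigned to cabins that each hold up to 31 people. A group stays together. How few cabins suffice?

Total = 29 + 25 + 23 + 21 + 20 + 18 + 18 + 17 + 15 + 10 + 5 = 201 people.
Lower bound: ⌈201/31⌉ = 7 cabins.
Also, 8 groups each exceed 31/2 people, and no two of those can share a cabin, so at least 8 cabins are needed.
A packing using 9 cabins:
  cabin 1: 29 = 29
  cabin 2: 25 + 5 = 30
  cabin 3: 23 = 23
  cabin 4: 21 + 10 = 31
  cabin 5: 20 = 20
  cabin 6: 18 = 18
  cabin 7: 18 = 18
  cabin 8: 17 = 17
  cabin 9: 15 = 15
No arrangement into 8 cabins stays within capacity, so 9 is optimal.

9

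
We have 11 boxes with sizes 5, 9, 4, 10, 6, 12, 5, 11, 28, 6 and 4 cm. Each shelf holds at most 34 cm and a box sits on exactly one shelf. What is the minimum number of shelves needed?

3

Total = 28 + 12 + 11 + 10 + 9 + 6 + 6 + 5 + 5 + 4 + 4 = 100 cm.
Lower bound: ⌈100/34⌉ = 3 shelves.
A packing using 3 shelves:
  shelf 1: 28 + 6 = 34
  shelf 2: 12 + 11 + 10 = 33
  shelf 3: 9 + 6 + 5 + 5 + 4 + 4 = 33
This matches the lower bound, so 3 is optimal.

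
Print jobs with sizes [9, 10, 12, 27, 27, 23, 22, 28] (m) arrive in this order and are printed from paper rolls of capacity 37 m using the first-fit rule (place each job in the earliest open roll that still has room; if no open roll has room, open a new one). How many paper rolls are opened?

6

  9 → roll 1 (new)  [load 9/37]
  10 → roll 1  [load 19/37]
  12 → roll 1  [load 31/37]
  27 → roll 2 (new)  [load 27/37]
  27 → roll 3 (new)  [load 27/37]
  23 → roll 4 (new)  [load 23/37]
  22 → roll 5 (new)  [load 22/37]
  28 → roll 6 (new)  [load 28/37]
6 paper rolls opened.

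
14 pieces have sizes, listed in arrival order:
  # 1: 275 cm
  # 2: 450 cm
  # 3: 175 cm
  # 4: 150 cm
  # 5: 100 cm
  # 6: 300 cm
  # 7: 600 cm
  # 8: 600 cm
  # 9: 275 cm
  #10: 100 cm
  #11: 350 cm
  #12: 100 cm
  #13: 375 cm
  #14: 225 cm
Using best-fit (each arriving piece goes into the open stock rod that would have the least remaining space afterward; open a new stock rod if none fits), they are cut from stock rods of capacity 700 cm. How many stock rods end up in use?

  275 → stock rod 1 (new)  [load 275/700]
  450 → stock rod 2 (new)  [load 450/700]
  175 → stock rod 2  [load 625/700]
  150 → stock rod 1  [load 425/700]
  100 → stock rod 1  [load 525/700]
  300 → stock rod 3 (new)  [load 300/700]
  600 → stock rod 4 (new)  [load 600/700]
  600 → stock rod 5 (new)  [load 600/700]
  275 → stock rod 3  [load 575/700]
  100 → stock rod 4  [load 700/700]
  350 → stock rod 6 (new)  [load 350/700]
  100 → stock rod 5  [load 700/700]
  375 → stock rod 7 (new)  [load 375/700]
  225 → stock rod 7  [load 600/700]
7 stock rods opened.

7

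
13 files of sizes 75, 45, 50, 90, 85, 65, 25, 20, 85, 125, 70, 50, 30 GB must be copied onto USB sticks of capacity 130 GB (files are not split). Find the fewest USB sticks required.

7

Total = 125 + 90 + 85 + 85 + 75 + 70 + 65 + 50 + 50 + 45 + 30 + 25 + 20 = 815 GB.
Lower bound: ⌈815/130⌉ = 7 USB sticks.
A packing using 7 USB sticks:
  USB stick 1: 125 = 125
  USB stick 2: 90 + 30 = 120
  USB stick 3: 85 + 45 = 130
  USB stick 4: 85 + 25 + 20 = 130
  USB stick 5: 75 + 50 = 125
  USB stick 6: 70 + 50 = 120
  USB stick 7: 65 = 65
This matches the lower bound, so 7 is optimal.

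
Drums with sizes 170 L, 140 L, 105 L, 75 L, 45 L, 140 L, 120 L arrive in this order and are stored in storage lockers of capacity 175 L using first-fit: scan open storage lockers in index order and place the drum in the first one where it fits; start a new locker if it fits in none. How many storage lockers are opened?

  170 → locker 1 (new)  [load 170/175]
  140 → locker 2 (new)  [load 140/175]
  105 → locker 3 (new)  [load 105/175]
  75 → locker 4 (new)  [load 75/175]
  45 → locker 3  [load 150/175]
  140 → locker 5 (new)  [load 140/175]
  120 → locker 6 (new)  [load 120/175]
6 storage lockers opened.

6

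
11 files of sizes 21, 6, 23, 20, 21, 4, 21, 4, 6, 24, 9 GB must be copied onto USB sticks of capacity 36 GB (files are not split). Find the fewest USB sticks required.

6

Total = 24 + 23 + 21 + 21 + 21 + 20 + 9 + 6 + 6 + 4 + 4 = 159 GB.
Lower bound: ⌈159/36⌉ = 5 USB sticks.
Also, 6 files each exceed 18 GB, and no two of those can share a USB stick, so at least 6 USB sticks are needed.
A packing using 6 USB sticks:
  USB stick 1: 24 + 9 = 33
  USB stick 2: 23 + 6 + 6 = 35
  USB stick 3: 21 + 4 + 4 = 29
  USB stick 4: 21 = 21
  USB stick 5: 21 = 21
  USB stick 6: 20 = 20
This matches the lower bound, so 6 is optimal.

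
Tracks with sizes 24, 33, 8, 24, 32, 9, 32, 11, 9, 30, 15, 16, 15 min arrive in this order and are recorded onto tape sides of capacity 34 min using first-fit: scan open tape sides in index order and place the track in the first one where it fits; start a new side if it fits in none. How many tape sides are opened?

  24 → side 1 (new)  [load 24/34]
  33 → side 2 (new)  [load 33/34]
  8 → side 1  [load 32/34]
  24 → side 3 (new)  [load 24/34]
  32 → side 4 (new)  [load 32/34]
  9 → side 3  [load 33/34]
  32 → side 5 (new)  [load 32/34]
  11 → side 6 (new)  [load 11/34]
  9 → side 6  [load 20/34]
  30 → side 7 (new)  [load 30/34]
  15 → side 8 (new)  [load 15/34]
  16 → side 8  [load 31/34]
  15 → side 9 (new)  [load 15/34]
9 tape sides opened.

9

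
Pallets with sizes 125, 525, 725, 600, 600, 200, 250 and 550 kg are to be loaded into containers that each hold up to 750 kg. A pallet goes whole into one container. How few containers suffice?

Total = 725 + 600 + 600 + 550 + 525 + 250 + 200 + 125 = 3575 kg.
Lower bound: ⌈3575/750⌉ = 5 containers.
A packing using 6 containers:
  container 1: 725 = 725
  container 2: 600 + 125 = 725
  container 3: 600 = 600
  container 4: 550 + 200 = 750
  container 5: 525 = 525
  container 6: 250 = 250
No arrangement into 5 containers stays within capacity, so 6 is optimal.

6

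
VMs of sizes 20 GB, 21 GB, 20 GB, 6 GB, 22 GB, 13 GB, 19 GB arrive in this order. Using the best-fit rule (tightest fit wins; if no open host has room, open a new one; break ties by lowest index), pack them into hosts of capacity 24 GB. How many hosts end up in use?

6

  20 → host 1 (new)  [load 20/24]
  21 → host 2 (new)  [load 21/24]
  20 → host 3 (new)  [load 20/24]
  6 → host 4 (new)  [load 6/24]
  22 → host 5 (new)  [load 22/24]
  13 → host 4  [load 19/24]
  19 → host 6 (new)  [load 19/24]
6 hosts opened.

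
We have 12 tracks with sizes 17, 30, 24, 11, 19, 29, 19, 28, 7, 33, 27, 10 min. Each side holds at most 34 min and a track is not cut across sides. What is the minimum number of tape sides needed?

9

Total = 33 + 30 + 29 + 28 + 27 + 24 + 19 + 19 + 17 + 11 + 10 + 7 = 254 min.
Lower bound: ⌈254/34⌉ = 8 tape sides.
A packing using 9 tape sides:
  side 1: 33 = 33
  side 2: 30 = 30
  side 3: 29 = 29
  side 4: 28 = 28
  side 5: 27 + 7 = 34
  side 6: 24 + 10 = 34
  side 7: 19 + 11 = 30
  side 8: 19 = 19
  side 9: 17 = 17
No arrangement into 8 tape sides stays within capacity, so 9 is optimal.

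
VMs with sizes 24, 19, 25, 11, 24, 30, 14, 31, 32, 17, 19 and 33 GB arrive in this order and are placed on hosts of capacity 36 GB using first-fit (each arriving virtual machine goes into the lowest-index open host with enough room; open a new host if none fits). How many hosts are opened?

9

  24 → host 1 (new)  [load 24/36]
  19 → host 2 (new)  [load 19/36]
  25 → host 3 (new)  [load 25/36]
  11 → host 1  [load 35/36]
  24 → host 4 (new)  [load 24/36]
  30 → host 5 (new)  [load 30/36]
  14 → host 2  [load 33/36]
  31 → host 6 (new)  [load 31/36]
  32 → host 7 (new)  [load 32/36]
  17 → host 8 (new)  [load 17/36]
  19 → host 8  [load 36/36]
  33 → host 9 (new)  [load 33/36]
9 hosts opened.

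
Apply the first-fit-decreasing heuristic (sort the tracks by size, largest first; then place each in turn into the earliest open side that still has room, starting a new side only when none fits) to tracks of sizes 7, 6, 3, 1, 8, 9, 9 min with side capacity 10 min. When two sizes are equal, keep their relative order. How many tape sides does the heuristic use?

Sorted descending: 9, 9, 8, 7, 6, 3, 1.
  9 → side 1 (new)  [load 9/10]
  9 → side 2 (new)  [load 9/10]
  8 → side 3 (new)  [load 8/10]
  7 → side 4 (new)  [load 7/10]
  6 → side 5 (new)  [load 6/10]
  3 → side 4  [load 10/10]
  1 → side 1  [load 10/10]
5 tape sides opened.

5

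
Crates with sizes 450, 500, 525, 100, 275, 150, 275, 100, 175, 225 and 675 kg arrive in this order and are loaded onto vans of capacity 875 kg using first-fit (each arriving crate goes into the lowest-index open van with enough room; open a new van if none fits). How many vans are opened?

  450 → van 1 (new)  [load 450/875]
  500 → van 2 (new)  [load 500/875]
  525 → van 3 (new)  [load 525/875]
  100 → van 1  [load 550/875]
  275 → van 1  [load 825/875]
  150 → van 2  [load 650/875]
  275 → van 3  [load 800/875]
  100 → van 2  [load 750/875]
  175 → van 4 (new)  [load 175/875]
  225 → van 4  [load 400/875]
  675 → van 5 (new)  [load 675/875]
5 vans opened.

5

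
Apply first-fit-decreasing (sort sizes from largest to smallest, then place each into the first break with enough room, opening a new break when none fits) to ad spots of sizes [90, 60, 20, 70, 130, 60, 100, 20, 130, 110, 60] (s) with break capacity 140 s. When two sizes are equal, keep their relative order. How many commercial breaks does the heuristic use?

Sorted descending: 130, 130, 110, 100, 90, 70, 60, 60, 60, 20, 20.
  130 → break 1 (new)  [load 130/140]
  130 → break 2 (new)  [load 130/140]
  110 → break 3 (new)  [load 110/140]
  100 → break 4 (new)  [load 100/140]
  90 → break 5 (new)  [load 90/140]
  70 → break 6 (new)  [load 70/140]
  60 → break 6  [load 130/140]
  60 → break 7 (new)  [load 60/140]
  60 → break 7  [load 120/140]
  20 → break 3  [load 130/140]
  20 → break 4  [load 120/140]
7 commercial breaks opened.

7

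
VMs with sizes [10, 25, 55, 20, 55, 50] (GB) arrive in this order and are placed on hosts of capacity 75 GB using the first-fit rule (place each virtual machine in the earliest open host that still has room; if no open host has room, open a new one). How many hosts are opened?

4

  10 → host 1 (new)  [load 10/75]
  25 → host 1  [load 35/75]
  55 → host 2 (new)  [load 55/75]
  20 → host 1  [load 55/75]
  55 → host 3 (new)  [load 55/75]
  50 → host 4 (new)  [load 50/75]
4 hosts opened.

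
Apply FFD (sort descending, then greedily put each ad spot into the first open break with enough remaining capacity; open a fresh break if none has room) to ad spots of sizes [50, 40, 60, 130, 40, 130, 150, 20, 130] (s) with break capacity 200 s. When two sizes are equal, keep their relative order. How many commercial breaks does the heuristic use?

Sorted descending: 150, 130, 130, 130, 60, 50, 40, 40, 20.
  150 → break 1 (new)  [load 150/200]
  130 → break 2 (new)  [load 130/200]
  130 → break 3 (new)  [load 130/200]
  130 → break 4 (new)  [load 130/200]
  60 → break 2  [load 190/200]
  50 → break 1  [load 200/200]
  40 → break 3  [load 170/200]
  40 → break 4  [load 170/200]
  20 → break 3  [load 190/200]
4 commercial breaks opened.

4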